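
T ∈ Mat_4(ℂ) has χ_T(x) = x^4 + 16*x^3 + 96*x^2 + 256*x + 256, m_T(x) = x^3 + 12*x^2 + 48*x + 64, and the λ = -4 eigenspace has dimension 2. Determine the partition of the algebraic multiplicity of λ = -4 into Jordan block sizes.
Block sizes for λ = -4: [3, 1]

Step 1 — from the characteristic polynomial, algebraic multiplicity of λ = -4 is 4. From dim ker(T − (-4)·I) = 2, there are exactly 2 Jordan blocks for λ = -4.
Step 2 — from the minimal polynomial, the factor (x + 4)^3 tells us the largest block for λ = -4 has size 3.
Step 3 — with total size 4, 2 blocks, and largest block 3, the block sizes (in nonincreasing order) are [3, 1].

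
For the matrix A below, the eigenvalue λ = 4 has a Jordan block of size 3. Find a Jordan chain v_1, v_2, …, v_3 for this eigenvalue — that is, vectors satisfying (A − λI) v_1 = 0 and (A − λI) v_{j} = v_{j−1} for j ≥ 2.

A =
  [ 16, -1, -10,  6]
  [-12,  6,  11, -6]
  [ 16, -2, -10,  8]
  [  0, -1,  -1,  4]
A Jordan chain for λ = 4 of length 3:
v_1 = (-4, 8, -8, -4)ᵀ
v_2 = (12, -12, 16, 0)ᵀ
v_3 = (1, 0, 0, 0)ᵀ

Let N = A − (4)·I. We want v_3 with N^3 v_3 = 0 but N^2 v_3 ≠ 0; then v_{j-1} := N · v_j for j = 3, …, 2.

Pick v_3 = (1, 0, 0, 0)ᵀ.
Then v_2 = N · v_3 = (12, -12, 16, 0)ᵀ.
Then v_1 = N · v_2 = (-4, 8, -8, -4)ᵀ.

Sanity check: (A − (4)·I) v_1 = (0, 0, 0, 0)ᵀ = 0. ✓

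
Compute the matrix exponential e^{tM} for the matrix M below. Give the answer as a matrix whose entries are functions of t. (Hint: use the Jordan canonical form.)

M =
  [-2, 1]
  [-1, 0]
e^{tM} =
  [-t*exp(-t) + exp(-t), t*exp(-t)]
  [-t*exp(-t), t*exp(-t) + exp(-t)]

Strategy: write M = P · J · P⁻¹ where J is a Jordan canonical form, so e^{tM} = P · e^{tJ} · P⁻¹, and e^{tJ} can be computed block-by-block.

M has Jordan form
J =
  [-1,  1]
  [ 0, -1]
(up to reordering of blocks).

Per-block formulas:
  For a 2×2 Jordan block J_2(-1): exp(t · J_2(-1)) = e^(-1t)·(I + t·N), where N is the 2×2 nilpotent shift.

After assembling e^{tJ} and conjugating by P, we get:

e^{tM} =
  [-t*exp(-t) + exp(-t), t*exp(-t)]
  [-t*exp(-t), t*exp(-t) + exp(-t)]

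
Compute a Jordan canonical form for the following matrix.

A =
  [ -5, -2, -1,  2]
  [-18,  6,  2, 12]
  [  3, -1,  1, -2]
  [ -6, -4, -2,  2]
J_1(-2) ⊕ J_3(2)

The characteristic polynomial is
  det(x·I − A) = x^4 - 4*x^3 + 16*x - 16 = (x - 2)^3*(x + 2)

Eigenvalues and multiplicities (the geometric multiplicity of λ is n − rank(A − λI), which equals the number of Jordan blocks for λ):
  λ = -2: algebraic multiplicity = 1, geometric multiplicity = 1
  λ = 2: algebraic multiplicity = 3, geometric multiplicity = 1

Determining the block sizes for each eigenvalue:
  λ = -2: one block (gm = 1), so the single block has size am = 1 → block sizes [1]
  λ = 2: one block (gm = 1), so the single block has size am = 3 → block sizes [3]

Assembling the blocks gives a Jordan form
J =
  [-2, 0, 0, 0]
  [ 0, 2, 1, 0]
  [ 0, 0, 2, 1]
  [ 0, 0, 0, 2]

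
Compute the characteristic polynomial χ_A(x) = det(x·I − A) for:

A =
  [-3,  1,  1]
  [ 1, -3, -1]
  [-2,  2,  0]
x^3 + 6*x^2 + 12*x + 8

Expanding det(x·I − A) (e.g. by cofactor expansion or by noting that A is similar to its Jordan form J, which has the same characteristic polynomial as A) gives
  χ_A(x) = x^3 + 6*x^2 + 12*x + 8
which factors as (x + 2)^3. The eigenvalues (with algebraic multiplicities) are λ = -2 with multiplicity 3.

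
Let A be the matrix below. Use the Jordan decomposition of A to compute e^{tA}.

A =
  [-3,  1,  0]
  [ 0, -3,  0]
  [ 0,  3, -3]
e^{tA} =
  [exp(-3*t), t*exp(-3*t), 0]
  [0, exp(-3*t), 0]
  [0, 3*t*exp(-3*t), exp(-3*t)]

Strategy: write A = P · J · P⁻¹ where J is a Jordan canonical form, so e^{tA} = P · e^{tJ} · P⁻¹, and e^{tJ} can be computed block-by-block.

A has Jordan form
J =
  [-3,  1,  0]
  [ 0, -3,  0]
  [ 0,  0, -3]
(up to reordering of blocks).

Per-block formulas:
  For a 2×2 Jordan block J_2(-3): exp(t · J_2(-3)) = e^(-3t)·(I + t·N), where N is the 2×2 nilpotent shift.
  For a 1×1 block at λ = -3: exp(t · [-3]) = [e^(-3t)].

After assembling e^{tJ} and conjugating by P, we get:

e^{tA} =
  [exp(-3*t), t*exp(-3*t), 0]
  [0, exp(-3*t), 0]
  [0, 3*t*exp(-3*t), exp(-3*t)]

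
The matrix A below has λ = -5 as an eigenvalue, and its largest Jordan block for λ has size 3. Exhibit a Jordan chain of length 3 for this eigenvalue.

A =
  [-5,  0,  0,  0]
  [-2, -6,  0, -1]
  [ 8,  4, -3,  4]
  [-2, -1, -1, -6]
A Jordan chain for λ = -5 of length 3:
v_1 = (0, 4, 0, -4)ᵀ
v_2 = (0, -2, 8, -2)ᵀ
v_3 = (1, 0, 0, 0)ᵀ

Let N = A − (-5)·I. We want v_3 with N^3 v_3 = 0 but N^2 v_3 ≠ 0; then v_{j-1} := N · v_j for j = 3, …, 2.

Pick v_3 = (1, 0, 0, 0)ᵀ.
Then v_2 = N · v_3 = (0, -2, 8, -2)ᵀ.
Then v_1 = N · v_2 = (0, 4, 0, -4)ᵀ.

Sanity check: (A − (-5)·I) v_1 = (0, 0, 0, 0)ᵀ = 0. ✓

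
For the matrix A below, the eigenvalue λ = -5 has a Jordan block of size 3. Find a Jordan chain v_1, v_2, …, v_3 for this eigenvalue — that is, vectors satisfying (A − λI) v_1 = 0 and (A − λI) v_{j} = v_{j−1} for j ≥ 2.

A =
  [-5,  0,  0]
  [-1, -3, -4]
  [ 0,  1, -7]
A Jordan chain for λ = -5 of length 3:
v_1 = (0, -2, -1)ᵀ
v_2 = (0, -1, 0)ᵀ
v_3 = (1, 0, 0)ᵀ

Let N = A − (-5)·I. We want v_3 with N^3 v_3 = 0 but N^2 v_3 ≠ 0; then v_{j-1} := N · v_j for j = 3, …, 2.

Pick v_3 = (1, 0, 0)ᵀ.
Then v_2 = N · v_3 = (0, -1, 0)ᵀ.
Then v_1 = N · v_2 = (0, -2, -1)ᵀ.

Sanity check: (A − (-5)·I) v_1 = (0, 0, 0)ᵀ = 0. ✓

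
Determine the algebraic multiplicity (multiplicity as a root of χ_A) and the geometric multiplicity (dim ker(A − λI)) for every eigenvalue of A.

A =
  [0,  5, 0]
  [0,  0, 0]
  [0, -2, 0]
λ = 0: alg = 3, geom = 2

Step 1 — factor the characteristic polynomial to read off the algebraic multiplicities:
  χ_A(x) = x^3

Step 2 — compute geometric multiplicities via the rank-nullity identity g(λ) = n − rank(A − λI):
  rank(A − (0)·I) = 1, so dim ker(A − (0)·I) = n − 1 = 2

Summary:
  λ = 0: algebraic multiplicity = 3, geometric multiplicity = 2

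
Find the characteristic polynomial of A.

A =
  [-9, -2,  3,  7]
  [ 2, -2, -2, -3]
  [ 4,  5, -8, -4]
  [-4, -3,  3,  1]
x^4 + 18*x^3 + 120*x^2 + 350*x + 375

Expanding det(x·I − A) (e.g. by cofactor expansion or by noting that A is similar to its Jordan form J, which has the same characteristic polynomial as A) gives
  χ_A(x) = x^4 + 18*x^3 + 120*x^2 + 350*x + 375
which factors as (x + 3)*(x + 5)^3. The eigenvalues (with algebraic multiplicities) are λ = -5 with multiplicity 3, λ = -3 with multiplicity 1.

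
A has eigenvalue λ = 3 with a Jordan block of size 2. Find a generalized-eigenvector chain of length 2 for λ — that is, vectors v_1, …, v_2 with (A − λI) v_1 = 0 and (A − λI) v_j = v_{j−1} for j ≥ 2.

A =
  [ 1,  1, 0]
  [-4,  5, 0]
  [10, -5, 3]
A Jordan chain for λ = 3 of length 2:
v_1 = (-2, -4, 10)ᵀ
v_2 = (1, 0, 0)ᵀ

Let N = A − (3)·I. We want v_2 with N^2 v_2 = 0 but N^1 v_2 ≠ 0; then v_{j-1} := N · v_j for j = 2, …, 2.

Pick v_2 = (1, 0, 0)ᵀ.
Then v_1 = N · v_2 = (-2, -4, 10)ᵀ.

Sanity check: (A − (3)·I) v_1 = (0, 0, 0)ᵀ = 0. ✓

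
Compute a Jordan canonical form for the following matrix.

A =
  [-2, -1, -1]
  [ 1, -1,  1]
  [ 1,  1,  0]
J_3(-1)

The characteristic polynomial is
  det(x·I − A) = x^3 + 3*x^2 + 3*x + 1 = (x + 1)^3

Eigenvalues and multiplicities (the geometric multiplicity of λ is n − rank(A − λI), which equals the number of Jordan blocks for λ):
  λ = -1: algebraic multiplicity = 3, geometric multiplicity = 1

Determining the block sizes for each eigenvalue:
  λ = -1: one block (gm = 1), so the single block has size am = 3 → block sizes [3]

Assembling the blocks gives a Jordan form
J =
  [-1,  1,  0]
  [ 0, -1,  1]
  [ 0,  0, -1]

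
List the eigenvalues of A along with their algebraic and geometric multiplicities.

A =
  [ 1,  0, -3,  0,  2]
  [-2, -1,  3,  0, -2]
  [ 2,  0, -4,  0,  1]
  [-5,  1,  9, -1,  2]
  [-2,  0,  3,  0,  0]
λ = -1: alg = 5, geom = 2

Step 1 — factor the characteristic polynomial to read off the algebraic multiplicities:
  χ_A(x) = (x + 1)^5

Step 2 — compute geometric multiplicities via the rank-nullity identity g(λ) = n − rank(A − λI):
  rank(A − (-1)·I) = 3, so dim ker(A − (-1)·I) = n − 3 = 2

Summary:
  λ = -1: algebraic multiplicity = 5, geometric multiplicity = 2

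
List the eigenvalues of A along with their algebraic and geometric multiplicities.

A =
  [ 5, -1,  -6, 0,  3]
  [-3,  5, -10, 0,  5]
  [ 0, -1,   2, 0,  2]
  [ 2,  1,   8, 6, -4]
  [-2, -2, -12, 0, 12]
λ = 6: alg = 5, geom = 3

Step 1 — factor the characteristic polynomial to read off the algebraic multiplicities:
  χ_A(x) = (x - 6)^5

Step 2 — compute geometric multiplicities via the rank-nullity identity g(λ) = n − rank(A − λI):
  rank(A − (6)·I) = 2, so dim ker(A − (6)·I) = n − 2 = 3

Summary:
  λ = 6: algebraic multiplicity = 5, geometric multiplicity = 3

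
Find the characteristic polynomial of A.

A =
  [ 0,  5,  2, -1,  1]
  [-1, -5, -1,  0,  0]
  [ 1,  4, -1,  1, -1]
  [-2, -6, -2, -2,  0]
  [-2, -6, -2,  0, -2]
x^5 + 10*x^4 + 40*x^3 + 80*x^2 + 80*x + 32

Expanding det(x·I − A) (e.g. by cofactor expansion or by noting that A is similar to its Jordan form J, which has the same characteristic polynomial as A) gives
  χ_A(x) = x^5 + 10*x^4 + 40*x^3 + 80*x^2 + 80*x + 32
which factors as (x + 2)^5. The eigenvalues (with algebraic multiplicities) are λ = -2 with multiplicity 5.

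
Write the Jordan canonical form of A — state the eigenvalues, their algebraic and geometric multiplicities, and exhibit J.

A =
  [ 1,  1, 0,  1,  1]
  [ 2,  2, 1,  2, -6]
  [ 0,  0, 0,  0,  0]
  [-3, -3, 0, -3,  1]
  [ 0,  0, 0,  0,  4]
J_3(0) ⊕ J_1(0) ⊕ J_1(4)

The characteristic polynomial is
  det(x·I − A) = x^5 - 4*x^4 = x^4*(x - 4)

Eigenvalues and multiplicities (the geometric multiplicity of λ is n − rank(A − λI), which equals the number of Jordan blocks for λ):
  λ = 0: algebraic multiplicity = 4, geometric multiplicity = 2
  λ = 4: algebraic multiplicity = 1, geometric multiplicity = 1

Determining the block sizes for each eigenvalue:
  λ = 0: with am = 4 and gm = 2, the partition is not yet determined (e.g. several partitions of 4 into 2 parts exist). Let N = A − (0)·I. Computing rank(N^1) = 3, rank(N^2) = 2, rank(N^3) = 1; the number of blocks of size ≥ j is rank(N^{j−1}) − rank(N^j), giving [2, 1, 1]. So we have 1 block(s) of size 3, 1 block(s) of size 1 → block sizes [3, 1]
  λ = 4: one block (gm = 1), so the single block has size am = 1 → block sizes [1]

Assembling the blocks gives a Jordan form
J =
  [0, 1, 0, 0, 0]
  [0, 0, 1, 0, 0]
  [0, 0, 0, 0, 0]
  [0, 0, 0, 0, 0]
  [0, 0, 0, 0, 4]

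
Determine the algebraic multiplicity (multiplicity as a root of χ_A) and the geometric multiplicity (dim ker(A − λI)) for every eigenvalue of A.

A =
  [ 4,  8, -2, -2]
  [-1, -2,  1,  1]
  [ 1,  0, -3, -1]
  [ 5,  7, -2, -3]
λ = -2: alg = 3, geom = 1; λ = 2: alg = 1, geom = 1

Step 1 — factor the characteristic polynomial to read off the algebraic multiplicities:
  χ_A(x) = (x - 2)*(x + 2)^3

Step 2 — compute geometric multiplicities via the rank-nullity identity g(λ) = n − rank(A − λI):
  rank(A − (-2)·I) = 3, so dim ker(A − (-2)·I) = n − 3 = 1
  rank(A − (2)·I) = 3, so dim ker(A − (2)·I) = n − 3 = 1

Summary:
  λ = -2: algebraic multiplicity = 3, geometric multiplicity = 1
  λ = 2: algebraic multiplicity = 1, geometric multiplicity = 1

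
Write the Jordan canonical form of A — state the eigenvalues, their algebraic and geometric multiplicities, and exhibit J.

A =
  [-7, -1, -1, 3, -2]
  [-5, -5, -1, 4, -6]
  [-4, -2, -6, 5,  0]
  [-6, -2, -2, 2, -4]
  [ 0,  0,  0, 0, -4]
J_2(-4) ⊕ J_2(-4) ⊕ J_1(-4)

The characteristic polynomial is
  det(x·I − A) = x^5 + 20*x^4 + 160*x^3 + 640*x^2 + 1280*x + 1024 = (x + 4)^5

Eigenvalues and multiplicities (the geometric multiplicity of λ is n − rank(A − λI), which equals the number of Jordan blocks for λ):
  λ = -4: algebraic multiplicity = 5, geometric multiplicity = 3

Determining the block sizes for each eigenvalue:
  λ = -4: with am = 5 and gm = 3, the partition is not yet determined (e.g. several partitions of 5 into 3 parts exist). Let N = A − (-4)·I. Computing rank(N^1) = 2, rank(N^2) = 0; the number of blocks of size ≥ j is rank(N^{j−1}) − rank(N^j), giving [3, 2]. So we have 2 block(s) of size 2, 1 block(s) of size 1 → block sizes [2, 2, 1]

Assembling the blocks gives a Jordan form
J =
  [-4,  1,  0,  0,  0]
  [ 0, -4,  0,  0,  0]
  [ 0,  0, -4,  1,  0]
  [ 0,  0,  0, -4,  0]
  [ 0,  0,  0,  0, -4]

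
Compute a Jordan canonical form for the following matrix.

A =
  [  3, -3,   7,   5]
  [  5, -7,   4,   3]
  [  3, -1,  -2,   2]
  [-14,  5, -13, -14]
J_2(-5) ⊕ J_2(-5)

The characteristic polynomial is
  det(x·I − A) = x^4 + 20*x^3 + 150*x^2 + 500*x + 625 = (x + 5)^4

Eigenvalues and multiplicities (the geometric multiplicity of λ is n − rank(A − λI), which equals the number of Jordan blocks for λ):
  λ = -5: algebraic multiplicity = 4, geometric multiplicity = 2

Determining the block sizes for each eigenvalue:
  λ = -5: with am = 4 and gm = 2, the partition is not yet determined (e.g. several partitions of 4 into 2 parts exist). Let N = A − (-5)·I. Computing rank(N^1) = 2, rank(N^2) = 0; the number of blocks of size ≥ j is rank(N^{j−1}) − rank(N^j), giving [2, 2]. So we have 2 block(s) of size 2 → block sizes [2, 2]

Assembling the blocks gives a Jordan form
J =
  [-5,  1,  0,  0]
  [ 0, -5,  0,  0]
  [ 0,  0, -5,  1]
  [ 0,  0,  0, -5]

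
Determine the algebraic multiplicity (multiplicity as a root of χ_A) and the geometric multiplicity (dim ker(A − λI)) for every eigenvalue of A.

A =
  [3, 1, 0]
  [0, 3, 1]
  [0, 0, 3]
λ = 3: alg = 3, geom = 1

Step 1 — factor the characteristic polynomial to read off the algebraic multiplicities:
  χ_A(x) = (x - 3)^3

Step 2 — compute geometric multiplicities via the rank-nullity identity g(λ) = n − rank(A − λI):
  rank(A − (3)·I) = 2, so dim ker(A − (3)·I) = n − 2 = 1

Summary:
  λ = 3: algebraic multiplicity = 3, geometric multiplicity = 1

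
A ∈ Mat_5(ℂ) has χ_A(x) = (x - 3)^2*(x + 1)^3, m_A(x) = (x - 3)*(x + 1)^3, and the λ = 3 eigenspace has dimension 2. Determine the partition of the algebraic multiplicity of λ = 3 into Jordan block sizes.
Block sizes for λ = 3: [1, 1]

Step 1 — from the characteristic polynomial, algebraic multiplicity of λ = 3 is 2. From dim ker(A − (3)·I) = 2, there are exactly 2 Jordan blocks for λ = 3.
Step 2 — from the minimal polynomial, the factor (x − 3) tells us the largest block for λ = 3 has size 1.
Step 3 — with total size 2, 2 blocks, and largest block 1, the block sizes (in nonincreasing order) are [1, 1].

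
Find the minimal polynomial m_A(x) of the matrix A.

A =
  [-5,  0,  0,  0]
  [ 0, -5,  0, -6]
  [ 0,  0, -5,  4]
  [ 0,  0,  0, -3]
x^2 + 8*x + 15

The characteristic polynomial is χ_A(x) = (x + 3)*(x + 5)^3, so the eigenvalues are known. The minimal polynomial is
  m_A(x) = Π_λ (x − λ)^{k_λ}
where k_λ is the size of the *largest* Jordan block for λ (equivalently, the smallest k with (A − λI)^k v = 0 for every generalised eigenvector v of λ).

  λ = -5: largest Jordan block has size 1, contributing (x + 5)
  λ = -3: largest Jordan block has size 1, contributing (x + 3)

So m_A(x) = (x + 3)*(x + 5) = x^2 + 8*x + 15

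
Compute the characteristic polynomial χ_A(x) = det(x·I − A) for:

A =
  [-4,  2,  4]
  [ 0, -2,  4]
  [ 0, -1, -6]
x^3 + 12*x^2 + 48*x + 64

Expanding det(x·I − A) (e.g. by cofactor expansion or by noting that A is similar to its Jordan form J, which has the same characteristic polynomial as A) gives
  χ_A(x) = x^3 + 12*x^2 + 48*x + 64
which factors as (x + 4)^3. The eigenvalues (with algebraic multiplicities) are λ = -4 with multiplicity 3.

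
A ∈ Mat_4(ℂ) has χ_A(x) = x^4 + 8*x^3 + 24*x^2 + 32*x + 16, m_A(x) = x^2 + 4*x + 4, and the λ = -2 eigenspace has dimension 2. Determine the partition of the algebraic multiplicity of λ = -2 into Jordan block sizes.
Block sizes for λ = -2: [2, 2]

Step 1 — from the characteristic polynomial, algebraic multiplicity of λ = -2 is 4. From dim ker(A − (-2)·I) = 2, there are exactly 2 Jordan blocks for λ = -2.
Step 2 — from the minimal polynomial, the factor (x + 2)^2 tells us the largest block for λ = -2 has size 2.
Step 3 — with total size 4, 2 blocks, and largest block 2, the block sizes (in nonincreasing order) are [2, 2].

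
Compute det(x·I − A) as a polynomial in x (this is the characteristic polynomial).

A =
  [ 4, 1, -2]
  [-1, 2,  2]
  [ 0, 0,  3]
x^3 - 9*x^2 + 27*x - 27

Expanding det(x·I − A) (e.g. by cofactor expansion or by noting that A is similar to its Jordan form J, which has the same characteristic polynomial as A) gives
  χ_A(x) = x^3 - 9*x^2 + 27*x - 27
which factors as (x - 3)^3. The eigenvalues (with algebraic multiplicities) are λ = 3 with multiplicity 3.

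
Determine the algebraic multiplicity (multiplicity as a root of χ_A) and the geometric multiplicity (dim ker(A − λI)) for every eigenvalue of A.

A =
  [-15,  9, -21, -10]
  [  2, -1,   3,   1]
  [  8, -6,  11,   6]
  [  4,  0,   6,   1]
λ = -1: alg = 4, geom = 2

Step 1 — factor the characteristic polynomial to read off the algebraic multiplicities:
  χ_A(x) = (x + 1)^4

Step 2 — compute geometric multiplicities via the rank-nullity identity g(λ) = n − rank(A − λI):
  rank(A − (-1)·I) = 2, so dim ker(A − (-1)·I) = n − 2 = 2

Summary:
  λ = -1: algebraic multiplicity = 4, geometric multiplicity = 2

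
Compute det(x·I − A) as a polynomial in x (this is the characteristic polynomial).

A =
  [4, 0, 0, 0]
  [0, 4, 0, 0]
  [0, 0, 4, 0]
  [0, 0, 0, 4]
x^4 - 16*x^3 + 96*x^2 - 256*x + 256

Expanding det(x·I − A) (e.g. by cofactor expansion or by noting that A is similar to its Jordan form J, which has the same characteristic polynomial as A) gives
  χ_A(x) = x^4 - 16*x^3 + 96*x^2 - 256*x + 256
which factors as (x - 4)^4. The eigenvalues (with algebraic multiplicities) are λ = 4 with multiplicity 4.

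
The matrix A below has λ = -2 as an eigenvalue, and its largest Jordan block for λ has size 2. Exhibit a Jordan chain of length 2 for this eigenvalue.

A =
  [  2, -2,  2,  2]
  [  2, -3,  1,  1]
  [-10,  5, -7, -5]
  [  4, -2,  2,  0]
A Jordan chain for λ = -2 of length 2:
v_1 = (4, 2, -10, 4)ᵀ
v_2 = (1, 0, 0, 0)ᵀ

Let N = A − (-2)·I. We want v_2 with N^2 v_2 = 0 but N^1 v_2 ≠ 0; then v_{j-1} := N · v_j for j = 2, …, 2.

Pick v_2 = (1, 0, 0, 0)ᵀ.
Then v_1 = N · v_2 = (4, 2, -10, 4)ᵀ.

Sanity check: (A − (-2)·I) v_1 = (0, 0, 0, 0)ᵀ = 0. ✓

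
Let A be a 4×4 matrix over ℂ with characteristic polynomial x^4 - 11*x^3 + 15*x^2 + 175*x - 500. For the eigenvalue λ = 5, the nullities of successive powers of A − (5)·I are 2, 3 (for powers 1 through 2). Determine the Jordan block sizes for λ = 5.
Block sizes for λ = 5: [2, 1]

From the dimensions of kernels of powers, the number of Jordan blocks of size at least j is d_j − d_{j−1} where d_j = dim ker(N^j) (with d_0 = 0). Computing the differences gives [2, 1].
The number of blocks of size exactly k is (#blocks of size ≥ k) − (#blocks of size ≥ k + 1), so the partition is: 1 block(s) of size 1, 1 block(s) of size 2.
In nonincreasing order the block sizes are [2, 1].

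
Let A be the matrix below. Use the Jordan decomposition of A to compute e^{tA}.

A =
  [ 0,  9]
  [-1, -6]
e^{tA} =
  [3*t*exp(-3*t) + exp(-3*t), 9*t*exp(-3*t)]
  [-t*exp(-3*t), -3*t*exp(-3*t) + exp(-3*t)]

Strategy: write A = P · J · P⁻¹ where J is a Jordan canonical form, so e^{tA} = P · e^{tJ} · P⁻¹, and e^{tJ} can be computed block-by-block.

A has Jordan form
J =
  [-3,  1]
  [ 0, -3]
(up to reordering of blocks).

Per-block formulas:
  For a 2×2 Jordan block J_2(-3): exp(t · J_2(-3)) = e^(-3t)·(I + t·N), where N is the 2×2 nilpotent shift.

After assembling e^{tJ} and conjugating by P, we get:

e^{tA} =
  [3*t*exp(-3*t) + exp(-3*t), 9*t*exp(-3*t)]
  [-t*exp(-3*t), -3*t*exp(-3*t) + exp(-3*t)]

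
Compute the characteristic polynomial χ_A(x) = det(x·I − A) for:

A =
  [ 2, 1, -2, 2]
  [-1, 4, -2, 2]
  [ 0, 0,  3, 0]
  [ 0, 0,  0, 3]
x^4 - 12*x^3 + 54*x^2 - 108*x + 81

Expanding det(x·I − A) (e.g. by cofactor expansion or by noting that A is similar to its Jordan form J, which has the same characteristic polynomial as A) gives
  χ_A(x) = x^4 - 12*x^3 + 54*x^2 - 108*x + 81
which factors as (x - 3)^4. The eigenvalues (with algebraic multiplicities) are λ = 3 with multiplicity 4.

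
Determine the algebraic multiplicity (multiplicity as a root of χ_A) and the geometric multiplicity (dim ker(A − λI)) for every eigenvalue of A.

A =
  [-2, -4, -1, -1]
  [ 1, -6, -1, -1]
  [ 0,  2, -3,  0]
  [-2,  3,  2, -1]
λ = -3: alg = 4, geom = 2

Step 1 — factor the characteristic polynomial to read off the algebraic multiplicities:
  χ_A(x) = (x + 3)^4

Step 2 — compute geometric multiplicities via the rank-nullity identity g(λ) = n − rank(A − λI):
  rank(A − (-3)·I) = 2, so dim ker(A − (-3)·I) = n − 2 = 2

Summary:
  λ = -3: algebraic multiplicity = 4, geometric multiplicity = 2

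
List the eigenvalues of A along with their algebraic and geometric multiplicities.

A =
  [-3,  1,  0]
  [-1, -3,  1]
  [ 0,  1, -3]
λ = -3: alg = 3, geom = 1

Step 1 — factor the characteristic polynomial to read off the algebraic multiplicities:
  χ_A(x) = (x + 3)^3

Step 2 — compute geometric multiplicities via the rank-nullity identity g(λ) = n − rank(A − λI):
  rank(A − (-3)·I) = 2, so dim ker(A − (-3)·I) = n − 2 = 1

Summary:
  λ = -3: algebraic multiplicity = 3, geometric multiplicity = 1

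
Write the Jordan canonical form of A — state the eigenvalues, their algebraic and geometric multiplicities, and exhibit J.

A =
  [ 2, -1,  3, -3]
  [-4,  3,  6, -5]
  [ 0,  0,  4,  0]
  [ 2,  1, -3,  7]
J_3(4) ⊕ J_1(4)

The characteristic polynomial is
  det(x·I − A) = x^4 - 16*x^3 + 96*x^2 - 256*x + 256 = (x - 4)^4

Eigenvalues and multiplicities (the geometric multiplicity of λ is n − rank(A − λI), which equals the number of Jordan blocks for λ):
  λ = 4: algebraic multiplicity = 4, geometric multiplicity = 2

Determining the block sizes for each eigenvalue:
  λ = 4: with am = 4 and gm = 2, the partition is not yet determined (e.g. several partitions of 4 into 2 parts exist). Let N = A − (4)·I. Computing rank(N^1) = 2, rank(N^2) = 1, rank(N^3) = 0; the number of blocks of size ≥ j is rank(N^{j−1}) − rank(N^j), giving [2, 1, 1]. So we have 1 block(s) of size 3, 1 block(s) of size 1 → block sizes [3, 1]

Assembling the blocks gives a Jordan form
J =
  [4, 1, 0, 0]
  [0, 4, 1, 0]
  [0, 0, 4, 0]
  [0, 0, 0, 4]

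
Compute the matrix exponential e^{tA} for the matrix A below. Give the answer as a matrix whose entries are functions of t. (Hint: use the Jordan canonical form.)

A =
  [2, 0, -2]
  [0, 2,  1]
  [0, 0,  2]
e^{tA} =
  [exp(2*t), 0, -2*t*exp(2*t)]
  [0, exp(2*t), t*exp(2*t)]
  [0, 0, exp(2*t)]

Strategy: write A = P · J · P⁻¹ where J is a Jordan canonical form, so e^{tA} = P · e^{tJ} · P⁻¹, and e^{tJ} can be computed block-by-block.

A has Jordan form
J =
  [2, 1, 0]
  [0, 2, 0]
  [0, 0, 2]
(up to reordering of blocks).

Per-block formulas:
  For a 2×2 Jordan block J_2(2): exp(t · J_2(2)) = e^(2t)·(I + t·N), where N is the 2×2 nilpotent shift.
  For a 1×1 block at λ = 2: exp(t · [2]) = [e^(2t)].

After assembling e^{tJ} and conjugating by P, we get:

e^{tA} =
  [exp(2*t), 0, -2*t*exp(2*t)]
  [0, exp(2*t), t*exp(2*t)]
  [0, 0, exp(2*t)]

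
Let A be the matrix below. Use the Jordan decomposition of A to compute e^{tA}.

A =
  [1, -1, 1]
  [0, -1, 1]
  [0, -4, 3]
e^{tA} =
  [exp(t), -t^2*exp(t) - t*exp(t), t^2*exp(t)/2 + t*exp(t)]
  [0, -2*t*exp(t) + exp(t), t*exp(t)]
  [0, -4*t*exp(t), 2*t*exp(t) + exp(t)]

Strategy: write A = P · J · P⁻¹ where J is a Jordan canonical form, so e^{tA} = P · e^{tJ} · P⁻¹, and e^{tJ} can be computed block-by-block.

A has Jordan form
J =
  [1, 1, 0]
  [0, 1, 1]
  [0, 0, 1]
(up to reordering of blocks).

Per-block formulas:
  For a 3×3 Jordan block J_3(1): exp(t · J_3(1)) = e^(1t)·(I + t·N + (t^2/2)·N^2), where N is the 3×3 nilpotent shift.

After assembling e^{tJ} and conjugating by P, we get:

e^{tA} =
  [exp(t), -t^2*exp(t) - t*exp(t), t^2*exp(t)/2 + t*exp(t)]
  [0, -2*t*exp(t) + exp(t), t*exp(t)]
  [0, -4*t*exp(t), 2*t*exp(t) + exp(t)]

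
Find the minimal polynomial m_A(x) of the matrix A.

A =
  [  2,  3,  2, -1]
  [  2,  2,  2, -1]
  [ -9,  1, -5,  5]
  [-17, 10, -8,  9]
x^4 - 8*x^3 + 18*x^2 - 16*x + 5

The characteristic polynomial is χ_A(x) = (x - 5)*(x - 1)^3, so the eigenvalues are known. The minimal polynomial is
  m_A(x) = Π_λ (x − λ)^{k_λ}
where k_λ is the size of the *largest* Jordan block for λ (equivalently, the smallest k with (A − λI)^k v = 0 for every generalised eigenvector v of λ).

  λ = 1: largest Jordan block has size 3, contributing (x − 1)^3
  λ = 5: largest Jordan block has size 1, contributing (x − 5)

So m_A(x) = (x - 5)*(x - 1)^3 = x^4 - 8*x^3 + 18*x^2 - 16*x + 5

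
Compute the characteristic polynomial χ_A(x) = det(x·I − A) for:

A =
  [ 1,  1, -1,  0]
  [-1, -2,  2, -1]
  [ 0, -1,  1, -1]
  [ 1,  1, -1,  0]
x^4

Expanding det(x·I − A) (e.g. by cofactor expansion or by noting that A is similar to its Jordan form J, which has the same characteristic polynomial as A) gives
  χ_A(x) = x^4
which factors as x^4. The eigenvalues (with algebraic multiplicities) are λ = 0 with multiplicity 4.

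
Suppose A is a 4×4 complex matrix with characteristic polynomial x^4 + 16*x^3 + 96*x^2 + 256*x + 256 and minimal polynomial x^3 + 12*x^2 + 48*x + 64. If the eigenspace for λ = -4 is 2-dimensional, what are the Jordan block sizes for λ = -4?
Block sizes for λ = -4: [3, 1]

Step 1 — from the characteristic polynomial, algebraic multiplicity of λ = -4 is 4. From dim ker(A − (-4)·I) = 2, there are exactly 2 Jordan blocks for λ = -4.
Step 2 — from the minimal polynomial, the factor (x + 4)^3 tells us the largest block for λ = -4 has size 3.
Step 3 — with total size 4, 2 blocks, and largest block 3, the block sizes (in nonincreasing order) are [3, 1].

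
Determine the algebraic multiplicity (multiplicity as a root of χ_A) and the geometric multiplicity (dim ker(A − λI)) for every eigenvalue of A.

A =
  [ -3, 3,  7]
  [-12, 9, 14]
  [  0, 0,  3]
λ = 3: alg = 3, geom = 2

Step 1 — factor the characteristic polynomial to read off the algebraic multiplicities:
  χ_A(x) = (x - 3)^3

Step 2 — compute geometric multiplicities via the rank-nullity identity g(λ) = n − rank(A − λI):
  rank(A − (3)·I) = 1, so dim ker(A − (3)·I) = n − 1 = 2

Summary:
  λ = 3: algebraic multiplicity = 3, geometric multiplicity = 2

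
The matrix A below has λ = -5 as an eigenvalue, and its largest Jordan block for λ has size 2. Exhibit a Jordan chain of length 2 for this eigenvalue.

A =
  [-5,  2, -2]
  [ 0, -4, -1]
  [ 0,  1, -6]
A Jordan chain for λ = -5 of length 2:
v_1 = (2, 1, 1)ᵀ
v_2 = (0, 1, 0)ᵀ

Let N = A − (-5)·I. We want v_2 with N^2 v_2 = 0 but N^1 v_2 ≠ 0; then v_{j-1} := N · v_j for j = 2, …, 2.

Pick v_2 = (0, 1, 0)ᵀ.
Then v_1 = N · v_2 = (2, 1, 1)ᵀ.

Sanity check: (A − (-5)·I) v_1 = (0, 0, 0)ᵀ = 0. ✓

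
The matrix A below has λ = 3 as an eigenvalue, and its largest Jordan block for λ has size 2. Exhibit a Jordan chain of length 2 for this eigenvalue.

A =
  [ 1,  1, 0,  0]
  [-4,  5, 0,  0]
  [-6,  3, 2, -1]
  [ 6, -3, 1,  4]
A Jordan chain for λ = 3 of length 2:
v_1 = (-2, -4, -6, 6)ᵀ
v_2 = (1, 0, 0, 0)ᵀ

Let N = A − (3)·I. We want v_2 with N^2 v_2 = 0 but N^1 v_2 ≠ 0; then v_{j-1} := N · v_j for j = 2, …, 2.

Pick v_2 = (1, 0, 0, 0)ᵀ.
Then v_1 = N · v_2 = (-2, -4, -6, 6)ᵀ.

Sanity check: (A − (3)·I) v_1 = (0, 0, 0, 0)ᵀ = 0. ✓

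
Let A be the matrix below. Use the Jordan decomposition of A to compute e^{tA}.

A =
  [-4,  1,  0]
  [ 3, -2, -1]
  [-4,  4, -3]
e^{tA} =
  [2*t^2*exp(-3*t) - t*exp(-3*t) + exp(-3*t), t*exp(-3*t), -t^2*exp(-3*t)/2]
  [2*t^2*exp(-3*t) + 3*t*exp(-3*t), t*exp(-3*t) + exp(-3*t), -t^2*exp(-3*t)/2 - t*exp(-3*t)]
  [8*t^2*exp(-3*t) - 4*t*exp(-3*t), 4*t*exp(-3*t), -2*t^2*exp(-3*t) + exp(-3*t)]

Strategy: write A = P · J · P⁻¹ where J is a Jordan canonical form, so e^{tA} = P · e^{tJ} · P⁻¹, and e^{tJ} can be computed block-by-block.

A has Jordan form
J =
  [-3,  1,  0]
  [ 0, -3,  1]
  [ 0,  0, -3]
(up to reordering of blocks).

Per-block formulas:
  For a 3×3 Jordan block J_3(-3): exp(t · J_3(-3)) = e^(-3t)·(I + t·N + (t^2/2)·N^2), where N is the 3×3 nilpotent shift.

After assembling e^{tJ} and conjugating by P, we get:

e^{tA} =
  [2*t^2*exp(-3*t) - t*exp(-3*t) + exp(-3*t), t*exp(-3*t), -t^2*exp(-3*t)/2]
  [2*t^2*exp(-3*t) + 3*t*exp(-3*t), t*exp(-3*t) + exp(-3*t), -t^2*exp(-3*t)/2 - t*exp(-3*t)]
  [8*t^2*exp(-3*t) - 4*t*exp(-3*t), 4*t*exp(-3*t), -2*t^2*exp(-3*t) + exp(-3*t)]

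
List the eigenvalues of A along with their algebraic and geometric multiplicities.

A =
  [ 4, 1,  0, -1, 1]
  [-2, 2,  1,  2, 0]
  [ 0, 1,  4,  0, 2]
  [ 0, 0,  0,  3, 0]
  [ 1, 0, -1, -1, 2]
λ = 3: alg = 5, geom = 3

Step 1 — factor the characteristic polynomial to read off the algebraic multiplicities:
  χ_A(x) = (x - 3)^5

Step 2 — compute geometric multiplicities via the rank-nullity identity g(λ) = n − rank(A − λI):
  rank(A − (3)·I) = 2, so dim ker(A − (3)·I) = n − 2 = 3

Summary:
  λ = 3: algebraic multiplicity = 5, geometric multiplicity = 3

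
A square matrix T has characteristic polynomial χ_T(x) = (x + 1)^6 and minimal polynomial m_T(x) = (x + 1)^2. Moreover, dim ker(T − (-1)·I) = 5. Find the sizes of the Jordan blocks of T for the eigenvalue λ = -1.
Block sizes for λ = -1: [2, 1, 1, 1, 1]

Step 1 — from the characteristic polynomial, algebraic multiplicity of λ = -1 is 6. From dim ker(T − (-1)·I) = 5, there are exactly 5 Jordan blocks for λ = -1.
Step 2 — from the minimal polynomial, the factor (x + 1)^2 tells us the largest block for λ = -1 has size 2.
Step 3 — with total size 6, 5 blocks, and largest block 2, the block sizes (in nonincreasing order) are [2, 1, 1, 1, 1].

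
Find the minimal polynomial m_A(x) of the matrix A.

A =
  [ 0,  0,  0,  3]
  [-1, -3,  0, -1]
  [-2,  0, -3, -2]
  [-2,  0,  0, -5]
x^2 + 5*x + 6

The characteristic polynomial is χ_A(x) = (x + 2)*(x + 3)^3, so the eigenvalues are known. The minimal polynomial is
  m_A(x) = Π_λ (x − λ)^{k_λ}
where k_λ is the size of the *largest* Jordan block for λ (equivalently, the smallest k with (A − λI)^k v = 0 for every generalised eigenvector v of λ).

  λ = -3: largest Jordan block has size 1, contributing (x + 3)
  λ = -2: largest Jordan block has size 1, contributing (x + 2)

So m_A(x) = (x + 2)*(x + 3) = x^2 + 5*x + 6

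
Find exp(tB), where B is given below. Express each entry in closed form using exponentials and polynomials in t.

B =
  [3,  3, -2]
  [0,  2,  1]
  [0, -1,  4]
e^{tB} =
  [exp(3*t), -t^2*exp(3*t)/2 + 3*t*exp(3*t), t^2*exp(3*t)/2 - 2*t*exp(3*t)]
  [0, -t*exp(3*t) + exp(3*t), t*exp(3*t)]
  [0, -t*exp(3*t), t*exp(3*t) + exp(3*t)]

Strategy: write B = P · J · P⁻¹ where J is a Jordan canonical form, so e^{tB} = P · e^{tJ} · P⁻¹, and e^{tJ} can be computed block-by-block.

B has Jordan form
J =
  [3, 1, 0]
  [0, 3, 1]
  [0, 0, 3]
(up to reordering of blocks).

Per-block formulas:
  For a 3×3 Jordan block J_3(3): exp(t · J_3(3)) = e^(3t)·(I + t·N + (t^2/2)·N^2), where N is the 3×3 nilpotent shift.

After assembling e^{tJ} and conjugating by P, we get:

e^{tB} =
  [exp(3*t), -t^2*exp(3*t)/2 + 3*t*exp(3*t), t^2*exp(3*t)/2 - 2*t*exp(3*t)]
  [0, -t*exp(3*t) + exp(3*t), t*exp(3*t)]
  [0, -t*exp(3*t), t*exp(3*t) + exp(3*t)]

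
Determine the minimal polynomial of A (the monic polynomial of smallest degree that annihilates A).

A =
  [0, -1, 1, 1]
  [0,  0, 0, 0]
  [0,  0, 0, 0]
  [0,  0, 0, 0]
x^2

The characteristic polynomial is χ_A(x) = x^4, so the eigenvalues are known. The minimal polynomial is
  m_A(x) = Π_λ (x − λ)^{k_λ}
where k_λ is the size of the *largest* Jordan block for λ (equivalently, the smallest k with (A − λI)^k v = 0 for every generalised eigenvector v of λ).

  λ = 0: largest Jordan block has size 2, contributing (x − 0)^2

So m_A(x) = x^2 = x^2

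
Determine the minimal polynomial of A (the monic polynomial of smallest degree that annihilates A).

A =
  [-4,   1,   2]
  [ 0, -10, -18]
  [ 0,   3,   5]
x^3 + 9*x^2 + 24*x + 16

The characteristic polynomial is χ_A(x) = (x + 1)*(x + 4)^2, so the eigenvalues are known. The minimal polynomial is
  m_A(x) = Π_λ (x − λ)^{k_λ}
where k_λ is the size of the *largest* Jordan block for λ (equivalently, the smallest k with (A − λI)^k v = 0 for every generalised eigenvector v of λ).

  λ = -4: largest Jordan block has size 2, contributing (x + 4)^2
  λ = -1: largest Jordan block has size 1, contributing (x + 1)

So m_A(x) = (x + 1)*(x + 4)^2 = x^3 + 9*x^2 + 24*x + 16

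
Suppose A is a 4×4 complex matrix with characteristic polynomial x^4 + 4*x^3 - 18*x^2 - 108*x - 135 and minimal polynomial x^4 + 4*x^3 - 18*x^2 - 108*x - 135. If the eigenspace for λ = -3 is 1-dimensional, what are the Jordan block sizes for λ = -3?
Block sizes for λ = -3: [3]

Step 1 — from the characteristic polynomial, algebraic multiplicity of λ = -3 is 3. From dim ker(A − (-3)·I) = 1, there are exactly 1 Jordan blocks for λ = -3.
Step 2 — from the minimal polynomial, the factor (x + 3)^3 tells us the largest block for λ = -3 has size 3.
Step 3 — with total size 3, 1 blocks, and largest block 3, the block sizes (in nonincreasing order) are [3].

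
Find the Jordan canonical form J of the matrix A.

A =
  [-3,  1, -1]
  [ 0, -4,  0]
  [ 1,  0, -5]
J_3(-4)

The characteristic polynomial is
  det(x·I − A) = x^3 + 12*x^2 + 48*x + 64 = (x + 4)^3

Eigenvalues and multiplicities (the geometric multiplicity of λ is n − rank(A − λI), which equals the number of Jordan blocks for λ):
  λ = -4: algebraic multiplicity = 3, geometric multiplicity = 1

Determining the block sizes for each eigenvalue:
  λ = -4: one block (gm = 1), so the single block has size am = 3 → block sizes [3]

Assembling the blocks gives a Jordan form
J =
  [-4,  1,  0]
  [ 0, -4,  1]
  [ 0,  0, -4]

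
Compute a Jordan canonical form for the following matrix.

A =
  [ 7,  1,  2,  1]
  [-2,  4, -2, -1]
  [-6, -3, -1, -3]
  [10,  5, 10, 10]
J_2(5) ⊕ J_1(5) ⊕ J_1(5)

The characteristic polynomial is
  det(x·I − A) = x^4 - 20*x^3 + 150*x^2 - 500*x + 625 = (x - 5)^4

Eigenvalues and multiplicities (the geometric multiplicity of λ is n − rank(A − λI), which equals the number of Jordan blocks for λ):
  λ = 5: algebraic multiplicity = 4, geometric multiplicity = 3

Determining the block sizes for each eigenvalue:
  λ = 5: 3 blocks summing to 4 forces exactly one block of size 2 and the rest size 1 → block sizes [2, 1, 1]

Assembling the blocks gives a Jordan form
J =
  [5, 1, 0, 0]
  [0, 5, 0, 0]
  [0, 0, 5, 0]
  [0, 0, 0, 5]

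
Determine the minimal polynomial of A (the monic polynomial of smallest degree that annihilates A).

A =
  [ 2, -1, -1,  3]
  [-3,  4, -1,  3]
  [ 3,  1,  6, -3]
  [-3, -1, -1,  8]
x^2 - 10*x + 25

The characteristic polynomial is χ_A(x) = (x - 5)^4, so the eigenvalues are known. The minimal polynomial is
  m_A(x) = Π_λ (x − λ)^{k_λ}
where k_λ is the size of the *largest* Jordan block for λ (equivalently, the smallest k with (A − λI)^k v = 0 for every generalised eigenvector v of λ).

  λ = 5: largest Jordan block has size 2, contributing (x − 5)^2

So m_A(x) = (x - 5)^2 = x^2 - 10*x + 25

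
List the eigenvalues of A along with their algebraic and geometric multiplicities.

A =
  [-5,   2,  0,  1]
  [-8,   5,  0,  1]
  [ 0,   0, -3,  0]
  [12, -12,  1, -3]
λ = -3: alg = 3, geom = 1; λ = 3: alg = 1, geom = 1

Step 1 — factor the characteristic polynomial to read off the algebraic multiplicities:
  χ_A(x) = (x - 3)*(x + 3)^3

Step 2 — compute geometric multiplicities via the rank-nullity identity g(λ) = n − rank(A − λI):
  rank(A − (-3)·I) = 3, so dim ker(A − (-3)·I) = n − 3 = 1
  rank(A − (3)·I) = 3, so dim ker(A − (3)·I) = n − 3 = 1

Summary:
  λ = -3: algebraic multiplicity = 3, geometric multiplicity = 1
  λ = 3: algebraic multiplicity = 1, geometric multiplicity = 1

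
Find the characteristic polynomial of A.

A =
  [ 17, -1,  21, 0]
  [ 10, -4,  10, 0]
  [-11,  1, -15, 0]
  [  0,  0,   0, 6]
x^4 - 4*x^3 - 44*x^2 + 96*x + 576

Expanding det(x·I − A) (e.g. by cofactor expansion or by noting that A is similar to its Jordan form J, which has the same characteristic polynomial as A) gives
  χ_A(x) = x^4 - 4*x^3 - 44*x^2 + 96*x + 576
which factors as (x - 6)^2*(x + 4)^2. The eigenvalues (with algebraic multiplicities) are λ = -4 with multiplicity 2, λ = 6 with multiplicity 2.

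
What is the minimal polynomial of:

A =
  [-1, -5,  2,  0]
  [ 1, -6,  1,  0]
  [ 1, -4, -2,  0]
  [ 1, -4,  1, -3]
x^3 + 9*x^2 + 27*x + 27

The characteristic polynomial is χ_A(x) = (x + 3)^4, so the eigenvalues are known. The minimal polynomial is
  m_A(x) = Π_λ (x − λ)^{k_λ}
where k_λ is the size of the *largest* Jordan block for λ (equivalently, the smallest k with (A − λI)^k v = 0 for every generalised eigenvector v of λ).

  λ = -3: largest Jordan block has size 3, contributing (x + 3)^3

So m_A(x) = (x + 3)^3 = x^3 + 9*x^2 + 27*x + 27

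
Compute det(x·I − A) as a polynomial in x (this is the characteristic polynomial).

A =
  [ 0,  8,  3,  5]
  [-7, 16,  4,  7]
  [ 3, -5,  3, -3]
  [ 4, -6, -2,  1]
x^4 - 20*x^3 + 150*x^2 - 500*x + 625

Expanding det(x·I − A) (e.g. by cofactor expansion or by noting that A is similar to its Jordan form J, which has the same characteristic polynomial as A) gives
  χ_A(x) = x^4 - 20*x^3 + 150*x^2 - 500*x + 625
which factors as (x - 5)^4. The eigenvalues (with algebraic multiplicities) are λ = 5 with multiplicity 4.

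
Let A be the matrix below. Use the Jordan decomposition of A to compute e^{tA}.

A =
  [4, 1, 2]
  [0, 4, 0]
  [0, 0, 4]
e^{tA} =
  [exp(4*t), t*exp(4*t), 2*t*exp(4*t)]
  [0, exp(4*t), 0]
  [0, 0, exp(4*t)]

Strategy: write A = P · J · P⁻¹ where J is a Jordan canonical form, so e^{tA} = P · e^{tJ} · P⁻¹, and e^{tJ} can be computed block-by-block.

A has Jordan form
J =
  [4, 1, 0]
  [0, 4, 0]
  [0, 0, 4]
(up to reordering of blocks).

Per-block formulas:
  For a 2×2 Jordan block J_2(4): exp(t · J_2(4)) = e^(4t)·(I + t·N), where N is the 2×2 nilpotent shift.
  For a 1×1 block at λ = 4: exp(t · [4]) = [e^(4t)].

After assembling e^{tJ} and conjugating by P, we get:

e^{tA} =
  [exp(4*t), t*exp(4*t), 2*t*exp(4*t)]
  [0, exp(4*t), 0]
  [0, 0, exp(4*t)]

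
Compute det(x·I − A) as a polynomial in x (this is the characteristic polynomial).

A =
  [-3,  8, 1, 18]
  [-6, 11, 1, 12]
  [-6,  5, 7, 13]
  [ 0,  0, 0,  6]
x^4 - 21*x^3 + 162*x^2 - 540*x + 648

Expanding det(x·I − A) (e.g. by cofactor expansion or by noting that A is similar to its Jordan form J, which has the same characteristic polynomial as A) gives
  χ_A(x) = x^4 - 21*x^3 + 162*x^2 - 540*x + 648
which factors as (x - 6)^3*(x - 3). The eigenvalues (with algebraic multiplicities) are λ = 3 with multiplicity 1, λ = 6 with multiplicity 3.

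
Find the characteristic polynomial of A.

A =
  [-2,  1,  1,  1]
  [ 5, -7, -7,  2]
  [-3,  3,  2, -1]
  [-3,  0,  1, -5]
x^4 + 12*x^3 + 54*x^2 + 108*x + 81

Expanding det(x·I − A) (e.g. by cofactor expansion or by noting that A is similar to its Jordan form J, which has the same characteristic polynomial as A) gives
  χ_A(x) = x^4 + 12*x^3 + 54*x^2 + 108*x + 81
which factors as (x + 3)^4. The eigenvalues (with algebraic multiplicities) are λ = -3 with multiplicity 4.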